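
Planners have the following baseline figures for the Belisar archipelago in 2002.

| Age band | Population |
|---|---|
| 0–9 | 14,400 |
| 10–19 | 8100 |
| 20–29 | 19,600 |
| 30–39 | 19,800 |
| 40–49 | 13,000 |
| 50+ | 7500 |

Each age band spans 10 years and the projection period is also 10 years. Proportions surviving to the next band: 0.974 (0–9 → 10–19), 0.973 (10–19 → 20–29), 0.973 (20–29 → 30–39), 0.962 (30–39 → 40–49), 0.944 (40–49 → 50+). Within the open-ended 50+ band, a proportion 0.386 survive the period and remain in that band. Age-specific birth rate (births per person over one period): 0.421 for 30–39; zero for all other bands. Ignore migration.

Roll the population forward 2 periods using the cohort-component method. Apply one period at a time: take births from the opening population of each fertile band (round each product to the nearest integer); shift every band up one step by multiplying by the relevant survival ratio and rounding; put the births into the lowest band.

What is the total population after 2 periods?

(Bands numbered youngest = 1 to oldest = 6.)
Period 1:
Births: 19800 × 0.421 = 8336
Band 2: 14400 × 0.974 = 14026
Band 3: 8100 × 0.973 = 7881
Band 4: 19600 × 0.973 = 19071
Band 5: 19800 × 0.962 = 19048
Band 6: 13000 × 0.944 + 7500 × 0.386 = 12272 + 2895 = 15167
Giving 8336 / 14026 / 7881 / 19071 / 19048 / 15167.
Period 2:
Births: 19071 × 0.421 = 8029
Band 2: 8336 × 0.974 = 8119
Band 3: 14026 × 0.973 = 13647
Band 4: 7881 × 0.973 = 7668
Band 5: 19071 × 0.962 = 18346
Band 6: 19048 × 0.944 + 15167 × 0.386 = 17981 + 5854 = 23835
Giving 8029 / 8119 / 13647 / 7668 / 18346 / 23835.
Total after period 2: 8029 + 8119 + 13647 + 7668 + 18346 + 23835 = 79644

79644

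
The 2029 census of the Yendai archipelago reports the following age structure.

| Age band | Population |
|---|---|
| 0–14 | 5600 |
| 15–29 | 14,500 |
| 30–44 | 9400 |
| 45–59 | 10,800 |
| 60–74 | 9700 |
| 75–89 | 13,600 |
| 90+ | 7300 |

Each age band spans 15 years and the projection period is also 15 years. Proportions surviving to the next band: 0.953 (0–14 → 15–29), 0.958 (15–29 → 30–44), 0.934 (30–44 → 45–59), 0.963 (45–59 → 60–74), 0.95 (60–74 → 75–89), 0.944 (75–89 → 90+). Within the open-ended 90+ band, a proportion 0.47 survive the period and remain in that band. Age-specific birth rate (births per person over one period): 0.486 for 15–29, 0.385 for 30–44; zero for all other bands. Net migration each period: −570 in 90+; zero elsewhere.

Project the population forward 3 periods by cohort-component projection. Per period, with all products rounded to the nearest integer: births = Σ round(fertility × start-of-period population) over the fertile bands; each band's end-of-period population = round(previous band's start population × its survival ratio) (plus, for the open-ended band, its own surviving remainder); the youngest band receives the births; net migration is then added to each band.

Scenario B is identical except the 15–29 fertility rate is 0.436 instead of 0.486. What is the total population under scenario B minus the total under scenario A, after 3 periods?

-1726

Numbering the groups 1..7 from youngest to oldest:
[period 1]
Births: 14500 × 0.486 = 7047 ; 9400 × 0.385 = 3619 → total 10666
Group 2: 5600 × 0.953 = 5337
Group 3: 14500 × 0.958 = 13891
Group 4: 9400 × 0.934 = 8780
Group 5: 10800 × 0.963 = 10400
Group 6: 9700 × 0.95 = 9215
Group 7: 13600 × 0.944 + 7300 × 0.47 = 12838 + 3431 = 16269
Net migration: Group 7 − 570 → 15699
→ [10666, 5337, 13891, 8780, 10400, 9215, 15699]
[period 2]
Births: 5337 × 0.486 = 2594 ; 13891 × 0.385 = 5348 → total 7942
Group 2: 10666 × 0.953 = 10165
Group 3: 5337 × 0.958 = 5113
Group 4: 13891 × 0.934 = 12974
Group 5: 8780 × 0.963 = 8455
Group 6: 10400 × 0.95 = 9880
Group 7: 9215 × 0.944 + 15699 × 0.47 = 8699 + 7379 = 16078
Net migration: Group 7 − 570 → 15508
→ [7942, 10165, 5113, 12974, 8455, 9880, 15508]
[period 3]
Births: 10165 × 0.486 = 4940 ; 5113 × 0.385 = 1969 → total 6909
Group 2: 7942 × 0.953 = 7569
Group 3: 10165 × 0.958 = 9738
Group 4: 5113 × 0.934 = 4776
Group 5: 12974 × 0.963 = 12494
Group 6: 8455 × 0.95 = 8032
Group 7: 9880 × 0.944 + 15508 × 0.47 = 9327 + 7289 = 16616
Net migration: Group 7 − 570 → 16046
→ [6909, 7569, 9738, 4776, 12494, 8032, 16046]
Scenario A total after 3 periods: 65564
Scenario B projection —
[period 1]
Births: 14500 × 0.436 = 6322 ; 9400 × 0.385 = 3619 → total 9941
Group 2: 5600 × 0.953 = 5337
Group 3: 14500 × 0.958 = 13891
Group 4: 9400 × 0.934 = 8780
Group 5: 10800 × 0.963 = 10400
Group 6: 9700 × 0.95 = 9215
Group 7: 13600 × 0.944 + 7300 × 0.47 = 12838 + 3431 = 16269
Net migration: Group 7 − 570 → 15699
→ [9941, 5337, 13891, 8780, 10400, 9215, 15699]
[period 2]
Births: 5337 × 0.436 = 2327 ; 13891 × 0.385 = 5348 → total 7675
Group 2: 9941 × 0.953 = 9474
Group 3: 5337 × 0.958 = 5113
Group 4: 13891 × 0.934 = 12974
Group 5: 8780 × 0.963 = 8455
Group 6: 10400 × 0.95 = 9880
Group 7: 9215 × 0.944 + 15699 × 0.47 = 8699 + 7379 = 16078
Net migration: Group 7 − 570 → 15508
→ [7675, 9474, 5113, 12974, 8455, 9880, 15508]
[period 3]
Births: 9474 × 0.436 = 4131 ; 5113 × 0.385 = 1969 → total 6100
Group 2: 7675 × 0.953 = 7314
Group 3: 9474 × 0.958 = 9076
Group 4: 5113 × 0.934 = 4776
Group 5: 12974 × 0.963 = 12494
Group 6: 8455 × 0.95 = 8032
Group 7: 9880 × 0.944 + 15508 × 0.47 = 9327 + 7289 = 16616
Net migration: Group 7 − 570 → 16046
→ [6100, 7314, 9076, 4776, 12494, 8032, 16046]
Scenario B total after 3 periods: 63838
Difference B − A = 63838 − 65564 = -1726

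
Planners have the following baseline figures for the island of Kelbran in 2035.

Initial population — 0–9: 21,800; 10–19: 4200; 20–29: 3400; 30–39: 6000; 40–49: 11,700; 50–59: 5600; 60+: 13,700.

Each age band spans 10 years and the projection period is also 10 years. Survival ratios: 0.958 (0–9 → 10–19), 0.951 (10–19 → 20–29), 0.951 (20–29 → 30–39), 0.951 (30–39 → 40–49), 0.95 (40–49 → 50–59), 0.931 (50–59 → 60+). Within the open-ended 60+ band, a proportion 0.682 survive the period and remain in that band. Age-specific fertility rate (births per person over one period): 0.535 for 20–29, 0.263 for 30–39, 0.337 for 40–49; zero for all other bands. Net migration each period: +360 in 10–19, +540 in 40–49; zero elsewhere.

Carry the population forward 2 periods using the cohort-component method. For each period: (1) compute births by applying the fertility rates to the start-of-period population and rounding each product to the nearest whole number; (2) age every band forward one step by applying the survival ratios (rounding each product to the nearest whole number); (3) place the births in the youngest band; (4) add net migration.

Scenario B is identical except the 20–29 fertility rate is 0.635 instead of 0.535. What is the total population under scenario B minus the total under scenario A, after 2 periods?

Let group 1 be 0–9 through group 7 = 60+.
[period 1]
Births: 3400 × 0.535 = 1819 ; 6000 × 0.263 = 1578 ; 11700 × 0.337 = 3943 → 7340
Group 2: 21800 × 0.958 = 20884
Group 3: 4200 × 0.951 = 3994
Group 4: 3400 × 0.951 = 3233
Group 5: 6000 × 0.951 = 5706
Group 6: 11700 × 0.95 = 11115
Group 7: 5600 × 0.931 + 13700 × 0.682 = 5214 + 9343 = 14557
Net migration: Group 2 + 360 → 21244; Group 5 + 540 → 6246
Population now: 0–9=7340, 10–19=21244, 20–29=3994, 30–39=3233, 40–49=6246, 50–59=11115, 60+=14557
[period 2]
Births: 3994 × 0.535 = 2137 ; 3233 × 0.263 = 850 ; 6246 × 0.337 = 2105 → 5092
Group 2: 7340 × 0.958 = 7032
Group 3: 21244 × 0.951 = 20203
Group 4: 3994 × 0.951 = 3798
Group 5: 3233 × 0.951 = 3075
Group 6: 6246 × 0.95 = 5934
Group 7: 11115 × 0.931 + 14557 × 0.682 = 10348 + 9928 = 20276
Net migration: Group 2 + 360 → 7392; Group 5 + 540 → 3615
Population now: 0–9=5092, 10–19=7392, 20–29=20203, 30–39=3798, 40–49=3615, 50–59=5934, 60+=20276
Scenario A total after 2 periods: 66310
Scenario B projection —
[period 1]
Births: 3400 × 0.635 = 2159 ; 6000 × 0.263 = 1578 ; 11700 × 0.337 = 3943 → 7680
Group 2: 21800 × 0.958 = 20884
Group 3: 4200 × 0.951 = 3994
Group 4: 3400 × 0.951 = 3233
Group 5: 6000 × 0.951 = 5706
Group 6: 11700 × 0.95 = 11115
Group 7: 5600 × 0.931 + 13700 × 0.682 = 5214 + 9343 = 14557
Net migration: Group 2 + 360 → 21244; Group 5 + 540 → 6246
Population now: 0–9=7680, 10–19=21244, 20–29=3994, 30–39=3233, 40–49=6246, 50–59=11115, 60+=14557
[period 2]
Births: 3994 × 0.635 = 2536 ; 3233 × 0.263 = 850 ; 6246 × 0.337 = 2105 → 5491
Group 2: 7680 × 0.958 = 7357
Group 3: 21244 × 0.951 = 20203
Group 4: 3994 × 0.951 = 3798
Group 5: 3233 × 0.951 = 3075
Group 6: 6246 × 0.95 = 5934
Group 7: 11115 × 0.931 + 14557 × 0.682 = 10348 + 9928 = 20276
Net migration: Group 2 + 360 → 7717; Group 5 + 540 → 3615
Population now: 0–9=5491, 10–19=7717, 20–29=20203, 30–39=3798, 40–49=3615, 50–59=5934, 60+=20276
Scenario B total after 2 periods: 67034
Difference B − A = 67034 − 66310 = 724

724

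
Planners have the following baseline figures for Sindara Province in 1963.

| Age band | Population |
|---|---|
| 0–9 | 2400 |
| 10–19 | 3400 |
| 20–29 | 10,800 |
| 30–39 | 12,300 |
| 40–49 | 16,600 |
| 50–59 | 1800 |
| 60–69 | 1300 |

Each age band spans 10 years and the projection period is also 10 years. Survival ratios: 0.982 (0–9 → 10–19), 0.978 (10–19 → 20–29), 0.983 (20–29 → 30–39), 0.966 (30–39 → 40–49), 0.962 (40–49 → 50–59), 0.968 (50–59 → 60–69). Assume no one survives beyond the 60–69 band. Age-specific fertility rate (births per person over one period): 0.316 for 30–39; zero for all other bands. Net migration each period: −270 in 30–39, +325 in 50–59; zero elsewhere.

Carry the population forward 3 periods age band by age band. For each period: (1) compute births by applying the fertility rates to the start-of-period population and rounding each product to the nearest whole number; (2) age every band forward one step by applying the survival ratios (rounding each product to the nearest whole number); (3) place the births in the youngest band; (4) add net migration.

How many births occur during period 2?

3269

Let group 1 be 0–9 through group 7 = 60–69.
[period 1]
Births: 12300 × 0.316 = 3887
Group 2: 2400 × 0.982 = 2357
Group 3: 3400 × 0.978 = 3325
Group 4: 10800 × 0.983 = 10616
Group 5: 12300 × 0.966 = 11882
Group 6: 16600 × 0.962 = 15969
Group 7: 1800 × 0.968 = 1742
Net migration: Group 4 − 270 → 10346; Group 6 + 325 → 16294
→ [3887, 2357, 3325, 10346, 11882, 16294, 1742]
[period 2]
Births: 10346 × 0.316 = 3269
Group 2: 3887 × 0.982 = 3817
Group 3: 2357 × 0.978 = 2305
Group 4: 3325 × 0.983 = 3268
Group 5: 10346 × 0.966 = 9994
Group 6: 11882 × 0.962 = 11430
Group 7: 16294 × 0.968 = 15773
Net migration: Group 4 − 270 → 2998; Group 6 + 325 → 11755
→ [3269, 3817, 2305, 2998, 9994, 11755, 15773]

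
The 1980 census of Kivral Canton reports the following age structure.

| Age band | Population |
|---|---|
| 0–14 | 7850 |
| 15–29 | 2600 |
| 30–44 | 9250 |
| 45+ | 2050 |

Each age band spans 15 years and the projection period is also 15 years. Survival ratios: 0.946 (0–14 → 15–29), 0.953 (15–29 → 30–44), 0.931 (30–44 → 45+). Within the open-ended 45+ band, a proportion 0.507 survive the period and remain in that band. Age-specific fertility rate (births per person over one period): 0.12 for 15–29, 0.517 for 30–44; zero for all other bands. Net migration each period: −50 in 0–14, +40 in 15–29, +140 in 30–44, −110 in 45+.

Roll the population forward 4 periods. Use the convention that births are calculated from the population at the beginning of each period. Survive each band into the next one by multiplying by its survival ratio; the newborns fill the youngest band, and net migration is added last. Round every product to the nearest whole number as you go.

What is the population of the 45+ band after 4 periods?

9500

After projecting period 1:
Births: 2600 × 0.12 = 312  |  9250 × 0.517 = 4782 → 5094
15–29: 7850 × 0.946 = 7426
30–44: 2600 × 0.953 = 2478
45+: 9250 × 0.931 + 2050 × 0.507 = 8612 + 1039 = 9651
Net migration: 0–14 − 50 → 5044; 15–29 + 40 → 7466; 30–44 + 140 → 2618; 45+ − 110 → 9541
Population now: 0–14=5044, 15–29=7466, 30–44=2618, 45+=9541
After projecting period 2:
Births: 7466 × 0.12 = 896  |  2618 × 0.517 = 1354 → 2250
15–29: 5044 × 0.946 = 4772
30–44: 7466 × 0.953 = 7115
45+: 2618 × 0.931 + 9541 × 0.507 = 2437 + 4837 = 7274
Net migration: 0–14 − 50 → 2200; 15–29 + 40 → 4812; 30–44 + 140 → 7255; 45+ − 110 → 7164
Population now: 0–14=2200, 15–29=4812, 30–44=7255, 45+=7164
After projecting period 3:
Births: 4812 × 0.12 = 577  |  7255 × 0.517 = 3751 → 4328
15–29: 2200 × 0.946 = 2081
30–44: 4812 × 0.953 = 4586
45+: 7255 × 0.931 + 7164 × 0.507 = 6754 + 3632 = 10386
Net migration: 0–14 − 50 → 4278; 15–29 + 40 → 2121; 30–44 + 140 → 4726; 45+ − 110 → 10276
Population now: 0–14=4278, 15–29=2121, 30–44=4726, 45+=10276
After projecting period 4:
Births: 2121 × 0.12 = 255  |  4726 × 0.517 = 2443 → 2698
15–29: 4278 × 0.946 = 4047
30–44: 2121 × 0.953 = 2021
45+: 4726 × 0.931 + 10276 × 0.507 = 4400 + 5210 = 9610
Net migration: 0–14 − 50 → 2648; 15–29 + 40 → 4087; 30–44 + 140 → 2161; 45+ − 110 → 9500
Population now: 0–14=2648, 15–29=4087, 30–44=2161, 45+=9500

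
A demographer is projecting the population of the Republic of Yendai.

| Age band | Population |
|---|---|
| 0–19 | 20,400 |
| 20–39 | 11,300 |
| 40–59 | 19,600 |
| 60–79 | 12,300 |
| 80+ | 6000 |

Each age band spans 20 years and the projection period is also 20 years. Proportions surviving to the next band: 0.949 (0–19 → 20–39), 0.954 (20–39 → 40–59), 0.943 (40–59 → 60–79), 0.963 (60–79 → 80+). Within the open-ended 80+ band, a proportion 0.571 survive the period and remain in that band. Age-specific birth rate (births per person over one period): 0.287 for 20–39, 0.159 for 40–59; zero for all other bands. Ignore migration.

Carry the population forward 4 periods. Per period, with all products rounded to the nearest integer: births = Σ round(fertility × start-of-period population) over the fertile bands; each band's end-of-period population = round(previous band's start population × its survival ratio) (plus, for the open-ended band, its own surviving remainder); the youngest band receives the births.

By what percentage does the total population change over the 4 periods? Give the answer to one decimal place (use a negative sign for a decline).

[period 1]
Births: 11300 × 0.287 = 3243  |  19600 × 0.159 = 3116 ⇒ total 6359
20–39: 20400 × 0.949 = 19360
40–59: 11300 × 0.954 = 10780
60–79: 19600 × 0.943 = 18483
80+: 12300 × 0.963 + 6000 × 0.571 = 11845 + 3426 = 15271
→ [6359, 19360, 10780, 18483, 15271]
[period 2]
Births: 19360 × 0.287 = 5556  |  10780 × 0.159 = 1714 ⇒ total 7270
20–39: 6359 × 0.949 = 6035
40–59: 19360 × 0.954 = 18469
60–79: 10780 × 0.943 = 10166
80+: 18483 × 0.963 + 15271 × 0.571 = 17799 + 8720 = 26519
→ [7270, 6035, 18469, 10166, 26519]
[period 3]
Births: 6035 × 0.287 = 1732  |  18469 × 0.159 = 2937 ⇒ total 4669
20–39: 7270 × 0.949 = 6899
40–59: 6035 × 0.954 = 5757
60–79: 18469 × 0.943 = 17416
80+: 10166 × 0.963 + 26519 × 0.571 = 9790 + 15142 = 24932
→ [4669, 6899, 5757, 17416, 24932]
[period 4]
Births: 6899 × 0.287 = 1980  |  5757 × 0.159 = 915 ⇒ total 2895
20–39: 4669 × 0.949 = 4431
40–59: 6899 × 0.954 = 6582
60–79: 5757 × 0.943 = 5429
80+: 17416 × 0.963 + 24932 × 0.571 = 16772 + 14236 = 31008
→ [2895, 4431, 6582, 5429, 31008]
Total: 69600 → 50345; change = -19255; percentage change = -27.7%

-27.7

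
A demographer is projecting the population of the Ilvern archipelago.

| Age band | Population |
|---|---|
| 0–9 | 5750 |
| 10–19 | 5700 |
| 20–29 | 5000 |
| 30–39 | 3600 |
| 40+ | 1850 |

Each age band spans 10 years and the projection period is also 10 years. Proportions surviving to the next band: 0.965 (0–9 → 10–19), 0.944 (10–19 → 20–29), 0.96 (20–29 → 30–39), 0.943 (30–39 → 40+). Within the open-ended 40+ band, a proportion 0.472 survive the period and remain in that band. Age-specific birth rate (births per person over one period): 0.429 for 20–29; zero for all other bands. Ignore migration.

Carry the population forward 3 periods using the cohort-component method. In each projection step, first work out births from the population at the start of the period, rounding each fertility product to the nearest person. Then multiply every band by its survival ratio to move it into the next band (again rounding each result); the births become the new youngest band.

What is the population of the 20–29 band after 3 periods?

Period 1.
Births: 5000 * 0.429 = 2145
10–19: 5750 * 0.965 = 5549
20–29: 5700 * 0.944 = 5381
30–39: 5000 * 0.96 = 4800
40+: 3600 * 0.943 + 1850 * 0.472 = 3395 + 873 = 4268
→ [2145, 5549, 5381, 4800, 4268]
Period 2.
Births: 5381 * 0.429 = 2308
10–19: 2145 * 0.965 = 2070
20–29: 5549 * 0.944 = 5238
30–39: 5381 * 0.96 = 5166
40+: 4800 * 0.943 + 4268 * 0.472 = 4526 + 2014 = 6540
→ [2308, 2070, 5238, 5166, 6540]
Period 3.
Births: 5238 * 0.429 = 2247
10–19: 2308 * 0.965 = 2227
20–29: 2070 * 0.944 = 1954
30–39: 5238 * 0.96 = 5028
40+: 5166 * 0.943 + 6540 * 0.472 = 4872 + 3087 = 7959
→ [2247, 2227, 1954, 5028, 7959]

1954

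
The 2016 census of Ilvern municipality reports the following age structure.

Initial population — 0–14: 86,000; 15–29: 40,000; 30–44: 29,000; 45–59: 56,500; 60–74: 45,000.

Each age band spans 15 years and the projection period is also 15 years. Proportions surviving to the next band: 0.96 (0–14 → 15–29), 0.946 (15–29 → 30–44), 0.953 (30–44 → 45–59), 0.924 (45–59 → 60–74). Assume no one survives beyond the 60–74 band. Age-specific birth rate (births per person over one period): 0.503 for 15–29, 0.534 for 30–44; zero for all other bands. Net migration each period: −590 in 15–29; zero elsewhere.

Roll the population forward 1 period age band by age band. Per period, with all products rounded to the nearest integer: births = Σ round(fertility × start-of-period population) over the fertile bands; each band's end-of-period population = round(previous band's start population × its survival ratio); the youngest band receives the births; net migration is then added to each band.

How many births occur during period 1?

(Bands numbered youngest = 1 to oldest = 5.)
After projecting period 1:
Births: 40000 × 0.503 = 20120  |  29000 × 0.534 = 15486 — total 35606
Band 2: 86000 × 0.96 = 82560
Band 3: 40000 × 0.946 = 37840
Band 4: 29000 × 0.953 = 27637
Band 5: 56500 × 0.924 = 52206
Net migration: Band 2 − 590 → 81970
End of period: [35606, 81970, 37840, 27637, 52206]

35606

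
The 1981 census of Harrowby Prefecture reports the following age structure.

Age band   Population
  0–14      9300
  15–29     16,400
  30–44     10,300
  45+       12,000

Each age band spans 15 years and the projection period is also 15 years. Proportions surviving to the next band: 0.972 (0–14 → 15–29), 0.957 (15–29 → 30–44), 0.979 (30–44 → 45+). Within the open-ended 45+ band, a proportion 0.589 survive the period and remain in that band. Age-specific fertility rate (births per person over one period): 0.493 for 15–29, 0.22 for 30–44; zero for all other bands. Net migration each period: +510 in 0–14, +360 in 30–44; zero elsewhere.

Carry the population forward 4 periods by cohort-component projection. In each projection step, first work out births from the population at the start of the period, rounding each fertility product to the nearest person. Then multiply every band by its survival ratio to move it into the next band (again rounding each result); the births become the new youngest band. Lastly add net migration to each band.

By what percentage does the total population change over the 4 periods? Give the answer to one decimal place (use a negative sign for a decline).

-2.0

After projecting period 1:
Births: 16400 × 0.493 = 8085 ; 10300 × 0.22 = 2266 — total 10351
15–29: 9300 × 0.972 = 9040
30–44: 16400 × 0.957 = 15695
45+: 10300 × 0.979 + 12000 × 0.589 = 10084 + 7068 = 17152
Net migration: 0–14 + 510 → 10861; 30–44 + 360 → 16055
→ [10861, 9040, 16055, 17152]
After projecting period 2:
Births: 9040 × 0.493 = 4457 ; 16055 × 0.22 = 3532 — total 7989
15–29: 10861 × 0.972 = 10557
30–44: 9040 × 0.957 = 8651
45+: 16055 × 0.979 + 17152 × 0.589 = 15718 + 10103 = 25821
Net migration: 0–14 + 510 → 8499; 30–44 + 360 → 9011
→ [8499, 10557, 9011, 25821]
After projecting period 3:
Births: 10557 × 0.493 = 5205 ; 9011 × 0.22 = 1982 — total 7187
15–29: 8499 × 0.972 = 8261
30–44: 10557 × 0.957 = 10103
45+: 9011 × 0.979 + 25821 × 0.589 = 8822 + 15209 = 24031
Net migration: 0–14 + 510 → 7697; 30–44 + 360 → 10463
→ [7697, 8261, 10463, 24031]
After projecting period 4:
Births: 8261 × 0.493 = 4073 ; 10463 × 0.22 = 2302 — total 6375
15–29: 7697 × 0.972 = 7481
30–44: 8261 × 0.957 = 7906
45+: 10463 × 0.979 + 24031 × 0.589 = 10243 + 14154 = 24397
Net migration: 0–14 + 510 → 6885; 30–44 + 360 → 8266
→ [6885, 7481, 8266, 24397]
Total: 48000 → 47029; change = -971; percentage change = -2.0%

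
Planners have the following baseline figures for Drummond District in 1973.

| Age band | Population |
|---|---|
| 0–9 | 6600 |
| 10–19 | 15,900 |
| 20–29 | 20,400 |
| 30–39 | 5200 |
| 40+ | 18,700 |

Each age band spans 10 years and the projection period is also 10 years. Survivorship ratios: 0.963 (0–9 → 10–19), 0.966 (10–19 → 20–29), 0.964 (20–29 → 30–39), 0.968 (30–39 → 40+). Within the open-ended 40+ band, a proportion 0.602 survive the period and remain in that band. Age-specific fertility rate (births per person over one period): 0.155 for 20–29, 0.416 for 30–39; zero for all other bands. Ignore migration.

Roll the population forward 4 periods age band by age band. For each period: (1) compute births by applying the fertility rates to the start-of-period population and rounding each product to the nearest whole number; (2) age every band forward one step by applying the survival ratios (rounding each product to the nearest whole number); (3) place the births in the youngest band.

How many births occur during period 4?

3230

Numbering the bands 1..5 from youngest to oldest:
— Period 1 —
Births: 20400 × 0.155 = 3162, 5200 × 0.416 = 2163 — total 5325
Band 2: 6600 × 0.963 = 6356
Band 3: 15900 × 0.966 = 15359
Band 4: 20400 × 0.964 = 19666
Band 5: 5200 × 0.968 + 18700 × 0.602 = 5034 + 11257 = 16291
Population now: 0–9=5325, 10–19=6356, 20–29=15359, 30–39=19666, 40+=16291
— Period 2 —
Births: 15359 × 0.155 = 2381, 19666 × 0.416 = 8181 — total 10562
Band 2: 5325 × 0.963 = 5128
Band 3: 6356 × 0.966 = 6140
Band 4: 15359 × 0.964 = 14806
Band 5: 19666 × 0.968 + 16291 × 0.602 = 19037 + 9807 = 28844
Population now: 0–9=10562, 10–19=5128, 20–29=6140, 30–39=14806, 40+=28844
— Period 3 —
Births: 6140 × 0.155 = 952, 14806 × 0.416 = 6159 — total 7111
Band 2: 10562 × 0.963 = 10171
Band 3: 5128 × 0.966 = 4954
Band 4: 6140 × 0.964 = 5919
Band 5: 14806 × 0.968 + 28844 × 0.602 = 14332 + 17364 = 31696
Population now: 0–9=7111, 10–19=10171, 20–29=4954, 30–39=5919, 40+=31696
— Period 4 —
Births: 4954 × 0.155 = 768, 5919 × 0.416 = 2462 — total 3230
Band 2: 7111 × 0.963 = 6848
Band 3: 10171 × 0.966 = 9825
Band 4: 4954 × 0.964 = 4776
Band 5: 5919 × 0.968 + 31696 × 0.602 = 5730 + 19081 = 24811
Population now: 0–9=3230, 10–19=6848, 20–29=9825, 30–39=4776, 40+=24811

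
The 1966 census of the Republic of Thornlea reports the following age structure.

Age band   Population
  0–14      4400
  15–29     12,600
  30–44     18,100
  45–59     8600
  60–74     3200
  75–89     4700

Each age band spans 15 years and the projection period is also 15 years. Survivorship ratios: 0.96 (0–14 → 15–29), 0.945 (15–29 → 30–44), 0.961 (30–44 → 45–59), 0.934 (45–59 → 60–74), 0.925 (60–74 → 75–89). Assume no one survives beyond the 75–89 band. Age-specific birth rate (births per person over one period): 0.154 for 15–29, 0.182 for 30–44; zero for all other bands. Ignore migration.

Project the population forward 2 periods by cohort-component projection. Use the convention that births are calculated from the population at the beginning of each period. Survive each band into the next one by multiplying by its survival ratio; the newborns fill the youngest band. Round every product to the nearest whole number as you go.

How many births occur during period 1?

Numbering the groups 1..6 from youngest to oldest:
[period 1]
Births: 12600 × 0.154 = 1940  |  18100 × 0.182 = 3294 ⇒ total 5234
Group 2: 4400 × 0.96 = 4224
Group 3: 12600 × 0.945 = 11907
Group 4: 18100 × 0.961 = 17394
Group 5: 8600 × 0.934 = 8032
Group 6: 3200 × 0.925 = 2960
Population now: 0–14=5234, 15–29=4224, 30–44=11907, 45–59=17394, 60–74=8032, 75–89=2960

5234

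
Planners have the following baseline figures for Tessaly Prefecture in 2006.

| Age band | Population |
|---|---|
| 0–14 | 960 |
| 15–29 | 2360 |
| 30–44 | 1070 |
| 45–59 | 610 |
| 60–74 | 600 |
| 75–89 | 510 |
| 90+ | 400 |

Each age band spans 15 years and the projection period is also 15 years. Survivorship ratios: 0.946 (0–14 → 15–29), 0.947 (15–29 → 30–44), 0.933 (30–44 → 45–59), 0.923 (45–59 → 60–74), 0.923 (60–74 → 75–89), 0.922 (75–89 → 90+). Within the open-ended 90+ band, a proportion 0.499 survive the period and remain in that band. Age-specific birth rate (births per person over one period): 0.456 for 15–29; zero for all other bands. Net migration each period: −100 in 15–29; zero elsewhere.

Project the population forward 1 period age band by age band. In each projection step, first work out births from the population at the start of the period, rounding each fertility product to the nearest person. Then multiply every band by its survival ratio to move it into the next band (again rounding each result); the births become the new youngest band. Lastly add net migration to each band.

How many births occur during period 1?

Call the bands 1 to 7, youngest first.
[period 1]
Births: 2360 * 0.456 = 1076
Band 2: 960 * 0.946 = 908
Band 3: 2360 * 0.947 = 2235
Band 4: 1070 * 0.933 = 998
Band 5: 610 * 0.923 = 563
Band 6: 600 * 0.923 = 554
Band 7: 510 * 0.922 + 400 * 0.499 = 470 + 200 = 670
Net migration: Band 2 − 100 → 808
Giving 1076 / 808 / 2235 / 998 / 563 / 554 / 670.

1076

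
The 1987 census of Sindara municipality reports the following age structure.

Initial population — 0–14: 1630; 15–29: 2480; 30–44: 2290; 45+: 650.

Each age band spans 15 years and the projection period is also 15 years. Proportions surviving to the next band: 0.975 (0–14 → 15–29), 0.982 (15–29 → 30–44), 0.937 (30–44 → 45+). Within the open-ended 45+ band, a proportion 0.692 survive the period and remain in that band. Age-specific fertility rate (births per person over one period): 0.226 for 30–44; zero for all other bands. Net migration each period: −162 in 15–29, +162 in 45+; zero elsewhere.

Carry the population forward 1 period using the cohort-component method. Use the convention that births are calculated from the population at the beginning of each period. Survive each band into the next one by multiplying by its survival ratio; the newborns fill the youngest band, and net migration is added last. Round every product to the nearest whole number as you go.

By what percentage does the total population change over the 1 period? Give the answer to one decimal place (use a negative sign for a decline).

Numbering the bands 1..4 from youngest to oldest:
[period 1]
Births: 2290 × 0.226 = 518
Band 2: 1630 × 0.975 = 1589
Band 3: 2480 × 0.982 = 2435
Band 4: 2290 × 0.937 + 650 × 0.692 = 2146 + 450 = 2596
Net migration: Band 2 − 162 → 1427; Band 4 + 162 → 2758
Population now: 0–14=518, 15–29=1427, 30–44=2435, 45+=2758
Total: 7050 → 7138; change = 88; percentage change = 1.2%

1.2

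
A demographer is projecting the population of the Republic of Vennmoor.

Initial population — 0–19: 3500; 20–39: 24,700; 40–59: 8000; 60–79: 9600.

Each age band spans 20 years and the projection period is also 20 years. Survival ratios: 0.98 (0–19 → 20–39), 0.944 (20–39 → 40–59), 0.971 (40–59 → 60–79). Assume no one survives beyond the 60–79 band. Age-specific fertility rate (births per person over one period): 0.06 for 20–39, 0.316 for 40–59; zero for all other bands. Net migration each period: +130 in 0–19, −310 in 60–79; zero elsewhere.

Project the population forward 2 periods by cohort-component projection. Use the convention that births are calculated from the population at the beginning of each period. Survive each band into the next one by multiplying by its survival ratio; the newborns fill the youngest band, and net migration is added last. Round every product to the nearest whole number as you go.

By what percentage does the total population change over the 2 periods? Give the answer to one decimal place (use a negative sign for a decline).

Let group 1 be 0–19 through group 4 = 60–79.
Period 1.
Births: 24700 * 0.06 = 1482, 8000 * 0.316 = 2528 — total 4010
Group 2: 3500 * 0.98 = 3430
Group 3: 24700 * 0.944 = 23317
Group 4: 8000 * 0.971 = 7768
Net migration: Group 1 + 130 → 4140; Group 4 − 310 → 7458
→ [4140, 3430, 23317, 7458]
Period 2.
Births: 3430 * 0.06 = 206, 23317 * 0.316 = 7368 — total 7574
Group 2: 4140 * 0.98 = 4057
Group 3: 3430 * 0.944 = 3238
Group 4: 23317 * 0.971 = 22641
Net migration: Group 1 + 130 → 7704; Group 4 − 310 → 22331
→ [7704, 4057, 3238, 22331]
Total: 45800 → 37330; change = -8470; percentage change = -18.5%

-18.5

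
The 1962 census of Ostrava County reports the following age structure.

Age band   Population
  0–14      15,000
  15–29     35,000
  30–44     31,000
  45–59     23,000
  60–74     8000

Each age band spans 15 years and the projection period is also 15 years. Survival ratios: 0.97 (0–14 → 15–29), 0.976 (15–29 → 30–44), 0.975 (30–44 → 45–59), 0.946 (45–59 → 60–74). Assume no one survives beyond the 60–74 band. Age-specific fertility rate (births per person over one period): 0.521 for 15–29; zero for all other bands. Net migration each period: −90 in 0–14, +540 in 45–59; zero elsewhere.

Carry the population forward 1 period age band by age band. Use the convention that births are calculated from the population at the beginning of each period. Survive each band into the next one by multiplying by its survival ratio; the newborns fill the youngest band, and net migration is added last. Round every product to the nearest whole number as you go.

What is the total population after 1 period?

(Bands numbered youngest = 1 to oldest = 5.)
— Period 1 —
Births: 35000 × 0.521 = 18235
Band 2: 15000 × 0.97 = 14550
Band 3: 35000 × 0.976 = 34160
Band 4: 31000 × 0.975 = 30225
Band 5: 23000 × 0.946 = 21758
Net migration: Band 1 − 90 → 18145; Band 4 + 540 → 30765
→ [18145, 14550, 34160, 30765, 21758]
Total after period 1: 18145 + 14550 + 34160 + 30765 + 21758 = 119378

119378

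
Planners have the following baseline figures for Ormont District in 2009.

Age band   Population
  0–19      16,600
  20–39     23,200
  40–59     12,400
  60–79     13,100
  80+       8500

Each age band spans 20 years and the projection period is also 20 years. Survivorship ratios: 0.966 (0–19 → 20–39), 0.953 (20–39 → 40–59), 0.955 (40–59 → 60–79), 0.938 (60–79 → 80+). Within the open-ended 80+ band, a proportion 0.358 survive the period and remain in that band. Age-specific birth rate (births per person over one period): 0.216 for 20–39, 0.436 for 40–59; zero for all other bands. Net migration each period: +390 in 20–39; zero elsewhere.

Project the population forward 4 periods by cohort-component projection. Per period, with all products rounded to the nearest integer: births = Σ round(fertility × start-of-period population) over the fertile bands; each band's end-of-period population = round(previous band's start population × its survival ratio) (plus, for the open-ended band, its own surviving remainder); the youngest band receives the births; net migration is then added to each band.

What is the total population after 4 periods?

After projecting period 1:
Births: 23200 * 0.216 = 5011  |  12400 * 0.436 = 5406 → 10417
20–39: 16600 * 0.966 = 16036
40–59: 23200 * 0.953 = 22110
60–79: 12400 * 0.955 = 11842
80+: 13100 * 0.938 + 8500 * 0.358 = 12288 + 3043 = 15331
Net migration: 20–39 + 390 → 16426
→ [10417, 16426, 22110, 11842, 15331]
After projecting period 2:
Births: 16426 * 0.216 = 3548  |  22110 * 0.436 = 9640 → 13188
20–39: 10417 * 0.966 = 10063
40–59: 16426 * 0.953 = 15654
60–79: 22110 * 0.955 = 21115
80+: 11842 * 0.938 + 15331 * 0.358 = 11108 + 5488 = 16596
Net migration: 20–39 + 390 → 10453
→ [13188, 10453, 15654, 21115, 16596]
After projecting period 3:
Births: 10453 * 0.216 = 2258  |  15654 * 0.436 = 6825 → 9083
20–39: 13188 * 0.966 = 12740
40–59: 10453 * 0.953 = 9962
60–79: 15654 * 0.955 = 14950
80+: 21115 * 0.938 + 16596 * 0.358 = 19806 + 5941 = 25747
Net migration: 20–39 + 390 → 13130
→ [9083, 13130, 9962, 14950, 25747]
After projecting period 4:
Births: 13130 * 0.216 = 2836  |  9962 * 0.436 = 4343 → 7179
20–39: 9083 * 0.966 = 8774
40–59: 13130 * 0.953 = 12513
60–79: 9962 * 0.955 = 9514
80+: 14950 * 0.938 + 25747 * 0.358 = 14023 + 9217 = 23240
Net migration: 20–39 + 390 → 9164
→ [7179, 9164, 12513, 9514, 23240]
Total after period 4: 7179 + 9164 + 12513 + 9514 + 23240 = 61610

61610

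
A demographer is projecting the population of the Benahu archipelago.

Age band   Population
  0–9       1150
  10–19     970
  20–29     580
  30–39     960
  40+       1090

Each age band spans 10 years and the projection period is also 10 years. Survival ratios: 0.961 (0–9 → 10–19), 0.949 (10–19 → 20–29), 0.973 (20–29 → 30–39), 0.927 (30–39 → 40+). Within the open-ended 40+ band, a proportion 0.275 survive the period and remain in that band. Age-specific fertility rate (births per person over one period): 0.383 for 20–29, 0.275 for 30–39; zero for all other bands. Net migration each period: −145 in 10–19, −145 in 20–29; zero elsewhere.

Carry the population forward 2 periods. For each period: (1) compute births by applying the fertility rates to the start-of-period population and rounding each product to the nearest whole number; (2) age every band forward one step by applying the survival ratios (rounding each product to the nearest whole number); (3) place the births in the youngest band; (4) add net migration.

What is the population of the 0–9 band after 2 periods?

[period 1]
Births: 580 × 0.383 = 222 ; 960 × 0.275 = 264 → 486
10–19: 1150 × 0.961 = 1105
20–29: 970 × 0.949 = 921
30–39: 580 × 0.973 = 564
40+: 960 × 0.927 + 1090 × 0.275 = 890 + 300 = 1190
Net migration: 10–19 − 145 → 960; 20–29 − 145 → 776
→ [486, 960, 776, 564, 1190]
[period 2]
Births: 776 × 0.383 = 297 ; 564 × 0.275 = 155 → 452
10–19: 486 × 0.961 = 467
20–29: 960 × 0.949 = 911
30–39: 776 × 0.973 = 755
40+: 564 × 0.927 + 1190 × 0.275 = 523 + 327 = 850
Net migration: 10–19 − 145 → 322; 20–29 − 145 → 766
→ [452, 322, 766, 755, 850]

452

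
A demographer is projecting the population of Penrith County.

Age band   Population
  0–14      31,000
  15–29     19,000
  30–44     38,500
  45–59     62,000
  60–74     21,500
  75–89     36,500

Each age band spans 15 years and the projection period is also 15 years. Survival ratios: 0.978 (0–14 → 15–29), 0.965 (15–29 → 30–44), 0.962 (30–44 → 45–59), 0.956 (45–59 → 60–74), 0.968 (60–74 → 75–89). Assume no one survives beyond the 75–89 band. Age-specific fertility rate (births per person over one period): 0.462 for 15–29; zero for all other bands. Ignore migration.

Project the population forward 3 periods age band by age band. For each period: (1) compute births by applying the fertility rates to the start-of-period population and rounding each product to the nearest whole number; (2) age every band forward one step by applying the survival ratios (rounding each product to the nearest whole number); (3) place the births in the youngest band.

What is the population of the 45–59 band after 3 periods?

28145

Call the groups 1 to 6, youngest first.
Period 1:
Births: 19000 * 0.462 = 8778
Group 2: 31000 * 0.978 = 30318
Group 3: 19000 * 0.965 = 18335
Group 4: 38500 * 0.962 = 37037
Group 5: 62000 * 0.956 = 59272
Group 6: 21500 * 0.968 = 20812
Population now: 0–14=8778, 15–29=30318, 30–44=18335, 45–59=37037, 60–74=59272, 75–89=20812
Period 2:
Births: 30318 * 0.462 = 14007
Group 2: 8778 * 0.978 = 8585
Group 3: 30318 * 0.965 = 29257
Group 4: 18335 * 0.962 = 17638
Group 5: 37037 * 0.956 = 35407
Group 6: 59272 * 0.968 = 57375
Population now: 0–14=14007, 15–29=8585, 30–44=29257, 45–59=17638, 60–74=35407, 75–89=57375
Period 3:
Births: 8585 * 0.462 = 3966
Group 2: 14007 * 0.978 = 13699
Group 3: 8585 * 0.965 = 8285
Group 4: 29257 * 0.962 = 28145
Group 5: 17638 * 0.956 = 16862
Group 6: 35407 * 0.968 = 34274
Population now: 0–14=3966, 15–29=13699, 30–44=8285, 45–59=28145, 60–74=16862, 75–89=34274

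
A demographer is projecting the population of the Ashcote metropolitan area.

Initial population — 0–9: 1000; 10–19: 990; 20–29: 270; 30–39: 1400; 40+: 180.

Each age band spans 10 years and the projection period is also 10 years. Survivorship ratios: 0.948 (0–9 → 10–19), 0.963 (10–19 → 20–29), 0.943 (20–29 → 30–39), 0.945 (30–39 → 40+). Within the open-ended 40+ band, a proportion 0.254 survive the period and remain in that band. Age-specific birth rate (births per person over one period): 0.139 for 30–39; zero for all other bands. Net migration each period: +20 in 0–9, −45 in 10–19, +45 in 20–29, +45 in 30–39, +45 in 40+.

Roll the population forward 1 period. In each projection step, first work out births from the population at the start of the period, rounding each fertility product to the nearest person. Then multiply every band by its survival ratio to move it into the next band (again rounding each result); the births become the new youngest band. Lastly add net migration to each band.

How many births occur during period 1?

Numbering the groups 1..5 from youngest to oldest:
[period 1]
Births: 1400 * 0.139 = 195
Group 2: 1000 * 0.948 = 948
Group 3: 990 * 0.963 = 953
Group 4: 270 * 0.943 = 255
Group 5: 1400 * 0.945 + 180 * 0.254 = 1323 + 46 = 1369
Net migration: Group 1 + 20 → 215; Group 2 − 45 → 903; Group 3 + 45 → 998; Group 4 + 45 → 300; Group 5 + 45 → 1414
Giving 215 / 903 / 998 / 300 / 1414.

195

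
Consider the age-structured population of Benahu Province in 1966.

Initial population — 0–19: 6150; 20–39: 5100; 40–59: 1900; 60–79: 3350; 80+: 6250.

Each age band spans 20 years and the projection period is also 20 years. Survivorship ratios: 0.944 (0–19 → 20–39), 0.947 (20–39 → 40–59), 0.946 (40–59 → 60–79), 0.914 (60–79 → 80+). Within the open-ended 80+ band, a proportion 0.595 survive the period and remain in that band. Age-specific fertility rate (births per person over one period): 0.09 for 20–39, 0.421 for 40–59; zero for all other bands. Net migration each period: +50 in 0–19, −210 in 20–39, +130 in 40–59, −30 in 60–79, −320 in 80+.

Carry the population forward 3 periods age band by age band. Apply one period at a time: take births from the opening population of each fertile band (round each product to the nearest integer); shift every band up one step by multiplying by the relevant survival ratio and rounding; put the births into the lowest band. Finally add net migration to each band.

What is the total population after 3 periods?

Let group 1 be 0–19 through group 5 = 80+.
— Period 1 —
Births: 5100 × 0.09 = 459 ; 1900 × 0.421 = 800 ⇒ total 1259
Group 2: 6150 × 0.944 = 5806
Group 3: 5100 × 0.947 = 4830
Group 4: 1900 × 0.946 = 1797
Group 5: 3350 × 0.914 + 6250 × 0.595 = 3062 + 3719 = 6781
Net migration: Group 1 + 50 → 1309; Group 2 − 210 → 5596; Group 3 + 130 → 4960; Group 4 − 30 → 1767; Group 5 − 320 → 6461
Population now: 0–19=1309, 20–39=5596, 40–59=4960, 60–79=1767, 80+=6461
— Period 2 —
Births: 5596 × 0.09 = 504 ; 4960 × 0.421 = 2088 ⇒ total 2592
Group 2: 1309 × 0.944 = 1236
Group 3: 5596 × 0.947 = 5299
Group 4: 4960 × 0.946 = 4692
Group 5: 1767 × 0.914 + 6461 × 0.595 = 1615 + 3844 = 5459
Net migration: Group 1 + 50 → 2642; Group 2 − 210 → 1026; Group 3 + 130 → 5429; Group 4 − 30 → 4662; Group 5 − 320 → 5139
Population now: 0–19=2642, 20–39=1026, 40–59=5429, 60–79=4662, 80+=5139
— Period 3 —
Births: 1026 × 0.09 = 92 ; 5429 × 0.421 = 2286 ⇒ total 2378
Group 2: 2642 × 0.944 = 2494
Group 3: 1026 × 0.947 = 972
Group 4: 5429 × 0.946 = 5136
Group 5: 4662 × 0.914 + 5139 × 0.595 = 4261 + 3058 = 7319
Net migration: Group 1 + 50 → 2428; Group 2 − 210 → 2284; Group 3 + 130 → 1102; Group 4 − 30 → 5106; Group 5 − 320 → 6999
Population now: 0–19=2428, 20–39=2284, 40–59=1102, 60–79=5106, 80+=6999
Total after period 3: 2428 + 2284 + 1102 + 5106 + 6999 = 17919

17919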